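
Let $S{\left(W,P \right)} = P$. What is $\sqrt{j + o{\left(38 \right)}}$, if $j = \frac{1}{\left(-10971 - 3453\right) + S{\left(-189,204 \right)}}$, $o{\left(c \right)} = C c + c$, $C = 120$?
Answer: $\frac{\sqrt{25826505805}}{2370} \approx 67.809$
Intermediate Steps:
$o{\left(c \right)} = 121 c$ ($o{\left(c \right)} = 120 c + c = 121 c$)
$j = - \frac{1}{14220}$ ($j = \frac{1}{\left(-10971 - 3453\right) + 204} = \frac{1}{-14424 + 204} = \frac{1}{-14220} = - \frac{1}{14220} \approx -7.0323 \cdot 10^{-5}$)
$\sqrt{j + o{\left(38 \right)}} = \sqrt{- \frac{1}{14220} + 121 \cdot 38} = \sqrt{- \frac{1}{14220} + 4598} = \sqrt{\frac{65383559}{14220}} = \frac{\sqrt{25826505805}}{2370}$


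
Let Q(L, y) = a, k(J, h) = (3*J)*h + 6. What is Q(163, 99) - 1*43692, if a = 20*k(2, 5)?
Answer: -42972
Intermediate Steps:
k(J, h) = 6 + 3*J*h (k(J, h) = 3*J*h + 6 = 6 + 3*J*h)
a = 720 (a = 20*(6 + 3*2*5) = 20*(6 + 30) = 20*36 = 720)
Q(L, y) = 720
Q(163, 99) - 1*43692 = 720 - 1*43692 = 720 - 43692 = -42972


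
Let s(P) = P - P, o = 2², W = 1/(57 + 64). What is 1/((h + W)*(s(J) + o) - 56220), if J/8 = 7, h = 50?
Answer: -121/6778416 ≈ -1.7851e-5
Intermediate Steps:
J = 56 (J = 8*7 = 56)
W = 1/121 ≈ 0.0082645
o = 4
s(P) = 0
1/((h + W)*(s(J) + o) - 56220) = 1/((50 + 1/121)*(0 + 4) - 56220) = 1/((6051/121)*4 - 56220) = 1/(24204/121 - 56220) = 1/(-6778416/121) = -121/6778416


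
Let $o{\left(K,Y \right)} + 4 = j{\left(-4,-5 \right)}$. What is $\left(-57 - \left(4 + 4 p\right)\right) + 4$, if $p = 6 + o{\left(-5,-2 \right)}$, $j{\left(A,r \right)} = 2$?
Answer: $-73$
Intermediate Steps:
$o{\left(K,Y \right)} = -2$ ($o{\left(K,Y \right)} = -4 + 2 = -2$)
$p = 4$ ($p = 6 - 2 = 4$)
$\left(-57 - \left(4 + 4 p\right)\right) + 4 = \left(-57 - 20\right) + 4 = -77 + 4 = -73$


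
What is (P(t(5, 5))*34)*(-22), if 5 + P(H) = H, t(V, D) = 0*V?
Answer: 3740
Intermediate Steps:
t(V, D) = 0
P(H) = -5 + H
(P(t(5, 5))*34)*(-22) = ((-5 + 0)*34)*(-22) = -5*34*(-22) = -170*(-22) = 3740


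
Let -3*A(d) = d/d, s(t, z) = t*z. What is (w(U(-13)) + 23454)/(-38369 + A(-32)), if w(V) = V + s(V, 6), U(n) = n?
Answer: -70089/115108 ≈ -0.60890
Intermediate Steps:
A(d) = -⅓ (A(d) = -d/(3*d) = -⅓*1 = -⅓)
w(V) = 7*V (w(V) = V + V*6 = V + 6*V = 7*V)
(w(U(-13)) + 23454)/(-38369 + A(-32)) = (7*(-13) + 23454)/(-38369 - ⅓) = (-91 + 23454)/(-115108/3) = 23363*(-3/115108) = -70089/115108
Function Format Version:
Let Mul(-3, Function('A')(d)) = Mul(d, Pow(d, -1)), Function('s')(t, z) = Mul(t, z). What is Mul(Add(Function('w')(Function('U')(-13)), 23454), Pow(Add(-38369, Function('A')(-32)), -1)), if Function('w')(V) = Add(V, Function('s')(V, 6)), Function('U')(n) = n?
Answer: Rational(-70089, 115108) ≈ -0.60890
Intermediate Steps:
Function('A')(d) = Rational(-1, 3) (Function('A')(d) = Mul(Rational(-1, 3), Mul(d, Pow(d, -1))) = Mul(Rational(-1, 3), 1) = Rational(-1, 3))
Function('w')(V) = Mul(7, V) (Function('w')(V) = Add(V, Mul(V, 6)) = Add(V, Mul(6, V)) = Mul(7, V))
Mul(Add(Function('w')(Function('U')(-13)), 23454), Pow(Add(-38369, Function('A')(-32)), -1)) = Mul(Add(Mul(7, -13), 23454), Pow(Add(-38369, Rational(-1, 3)), -1)) = Mul(Add(-91, 23454), Pow(Rational(-115108, 3), -1)) = Mul(23363, Rational(-3, 115108)) = Rational(-70089, 115108)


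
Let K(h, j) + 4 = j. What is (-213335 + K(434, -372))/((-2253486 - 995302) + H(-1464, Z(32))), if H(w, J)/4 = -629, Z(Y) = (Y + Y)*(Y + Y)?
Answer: 71237/1083768 ≈ 0.065731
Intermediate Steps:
Z(Y) = 4*Y² (Z(Y) = (2*Y)*(2*Y) = 4*Y²)
H(w, J) = -2516 (H(w, J) = 4*(-629) = -2516)
K(h, j) = -4 + j
(-213335 + K(434, -372))/((-2253486 - 995302) + H(-1464, Z(32))) = (-213335 + (-4 - 372))/((-2253486 - 995302) - 2516) = (-213335 - 376)/(-3248788 - 2516) = -213711/(-3251304) = -213711*(-1/3251304) = 71237/1083768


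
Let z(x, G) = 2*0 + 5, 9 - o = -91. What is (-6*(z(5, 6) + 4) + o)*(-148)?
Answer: -6808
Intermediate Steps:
o = 100 (o = 9 - 1*(-91) = 9 + 91 = 100)
z(x, G) = 5 (z(x, G) = 0 + 5 = 5)
(-6*(z(5, 6) + 4) + o)*(-148) = (-6*(5 + 4) + 100)*(-148) = (-6*9 + 100)*(-148) = (-54 + 100)*(-148) = 46*(-148) = -6808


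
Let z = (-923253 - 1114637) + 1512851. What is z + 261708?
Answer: -263331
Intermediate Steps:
z = -525039 (z = -2037890 + 1512851 = -525039)
z + 261708 = -525039 + 261708 = -263331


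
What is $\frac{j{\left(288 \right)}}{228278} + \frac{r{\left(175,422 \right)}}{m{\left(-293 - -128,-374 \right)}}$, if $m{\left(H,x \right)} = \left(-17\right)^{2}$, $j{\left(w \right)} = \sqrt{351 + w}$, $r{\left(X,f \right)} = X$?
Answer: $\frac{175}{289} + \frac{3 \sqrt{71}}{228278} \approx 0.60565$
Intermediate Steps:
$m{\left(H,x \right)} = 289$
$\frac{j{\left(288 \right)}}{228278} + \frac{r{\left(175,422 \right)}}{m{\left(-293 - -128,-374 \right)}} = \frac{\sqrt{351 + 288}}{228278} + \frac{175}{289} = \sqrt{639} \cdot \frac{1}{228278} + 175 \cdot \frac{1}{289} = 3 \sqrt{71} \cdot \frac{1}{228278} + \frac{175}{289} = \frac{3 \sqrt{71}}{228278} + \frac{175}{289} = \frac{175}{289} + \frac{3 \sqrt{71}}{228278}$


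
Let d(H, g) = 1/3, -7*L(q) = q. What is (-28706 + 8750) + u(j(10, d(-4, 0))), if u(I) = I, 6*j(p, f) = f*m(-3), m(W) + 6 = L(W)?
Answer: -838165/42 ≈ -19956.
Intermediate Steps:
L(q) = -q/7
d(H, g) = ⅓
m(W) = -6 - W/7
j(p, f) = -13*f/14 (j(p, f) = (f*(-6 - ⅐*(-3)))/6 = (f*(-6 + 3/7))/6 = (f*(-39/7))/6 = (-39*f/7)/6 = -13*f/14)
(-28706 + 8750) + u(j(10, d(-4, 0))) = (-28706 + 8750) - 13/14*⅓ = -19956 - 13/42 = -838165/42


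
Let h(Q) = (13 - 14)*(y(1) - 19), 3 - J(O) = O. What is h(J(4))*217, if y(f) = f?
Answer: 3906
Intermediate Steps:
J(O) = 3 - O
h(Q) = 18 (h(Q) = (13 - 14)*(1 - 19) = -1*(-18) = 18)
h(J(4))*217 = 18*217 = 3906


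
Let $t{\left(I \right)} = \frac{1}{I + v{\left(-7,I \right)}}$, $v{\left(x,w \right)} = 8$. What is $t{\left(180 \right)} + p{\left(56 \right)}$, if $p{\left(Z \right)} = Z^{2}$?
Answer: $\frac{589569}{188} \approx 3136.0$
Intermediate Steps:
$t{\left(I \right)} = \frac{1}{8 + I}$ ($t{\left(I \right)} = \frac{1}{I + 8} = \frac{1}{8 + I}$)
$t{\left(180 \right)} + p{\left(56 \right)} = \frac{1}{8 + 180} + 56^{2} = \frac{1}{188} + 3136 = \frac{589569}{188}$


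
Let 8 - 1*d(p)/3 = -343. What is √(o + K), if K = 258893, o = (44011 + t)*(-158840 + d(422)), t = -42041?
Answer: I*√310581497 ≈ 17623.0*I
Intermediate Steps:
d(p) = 1053 (d(p) = 24 - 3*(-343) = 24 + 1029 = 1053)
o = -310840390 (o = (44011 - 42041)*(-158840 + 1053) = 1970*(-157787) = -310840390)
√(o + K) = √(-310840390 + 258893) = √(-310581497) = I*√310581497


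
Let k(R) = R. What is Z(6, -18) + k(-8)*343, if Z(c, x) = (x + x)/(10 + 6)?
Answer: -10985/4 ≈ -2746.3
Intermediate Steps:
Z(c, x) = x/8 (Z(c, x) = (2*x)/16 = (2*x)*(1/16) = x/8)
Z(6, -18) + k(-8)*343 = (1/8)*(-18) - 8*343 = -9/4 - 2744 = -10985/4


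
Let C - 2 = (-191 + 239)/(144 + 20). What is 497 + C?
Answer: 20471/41 ≈ 499.29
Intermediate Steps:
C = 94/41 (C = 2 + (-191 + 239)/(144 + 20) = 2 + 48/164 = 2 + 48*(1/164) = 2 + 12/41 = 94/41 ≈ 2.2927)
497 + C = 497 + 94/41 = 20471/41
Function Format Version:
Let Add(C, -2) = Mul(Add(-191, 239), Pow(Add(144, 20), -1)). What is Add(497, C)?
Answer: Rational(20471, 41) ≈ 499.29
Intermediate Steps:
C = Rational(94, 41) (C = Add(2, Mul(Add(-191, 239), Pow(Add(144, 20), -1))) = Add(2, Mul(48, Pow(164, -1))) = Add(2, Mul(48, Rational(1, 164))) = Add(2, Rational(12, 41)) = Rational(94, 41) ≈ 2.2927)
Add(497, C) = Add(497, Rational(94, 41)) = Rational(20471, 41)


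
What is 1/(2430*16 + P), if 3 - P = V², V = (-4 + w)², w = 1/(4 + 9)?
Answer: 28561/1103772162 ≈ 2.5876e-5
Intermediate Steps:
w = 1/13 ≈ 0.076923
V = 2601/169 (V = (-4 + 1/13)² = (-51/13)² = 2601/169 ≈ 15.391)
P = -6679518/28561 (P = 3 - (2601/169)² = 3 - 1*6765201/28561 = 3 - 6765201/28561 = -6679518/28561 ≈ -233.87)
1/(2430*16 + P) = 1/(2430*16 - 6679518/28561) = 1/(38880 - 6679518/28561) = 1/(1103772162/28561) = 28561/1103772162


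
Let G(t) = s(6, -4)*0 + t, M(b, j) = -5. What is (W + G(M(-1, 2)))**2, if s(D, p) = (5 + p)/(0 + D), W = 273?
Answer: 71824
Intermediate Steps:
s(D, p) = (5 + p)/D
G(t) = t (G(t) = ((5 - 4)/6)*0 + t = ((1/6)*1)*0 + t = (1/6)*0 + t = 0 + t = t)
(W + G(M(-1, 2)))**2 = (273 - 5)**2 = 268**2 = 71824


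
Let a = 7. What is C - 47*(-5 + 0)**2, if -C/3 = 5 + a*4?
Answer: -1274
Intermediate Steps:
C = -99 (C = -3*(5 + 7*4) = -3*(5 + 28) = -3*33 = -99)
C - 47*(-5 + 0)**2 = -99 - 47*(-5 + 0)**2 = -99 - 47*(-5)**2 = -99 - 47*25 = -99 - 1175 = -1274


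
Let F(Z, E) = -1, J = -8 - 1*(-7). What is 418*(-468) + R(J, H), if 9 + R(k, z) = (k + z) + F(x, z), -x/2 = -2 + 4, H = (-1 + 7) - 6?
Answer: -195635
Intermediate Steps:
J = -1 (J = -8 + 7 = -1)
H = 0 (H = 6 - 6 = 0)
x = -4 (x = -2*(-2 + 4) = -2*2 = -4)
R(k, z) = -10 + k + z (R(k, z) = -9 + ((k + z) - 1) = -9 + (-1 + k + z) = -10 + k + z)
418*(-468) + R(J, H) = 418*(-468) + (-10 - 1 + 0) = -195624 - 11 = -195635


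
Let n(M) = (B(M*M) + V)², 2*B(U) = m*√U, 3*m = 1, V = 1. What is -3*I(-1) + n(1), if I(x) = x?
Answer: 157/36 ≈ 4.3611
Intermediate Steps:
m = ⅓ (m = (⅓)*1 = ⅓ ≈ 0.33333)
B(U) = √U/6 (B(U) = (√U/3)/2 = √U/6)
n(M) = (1 + √(M²)/6)² (n(M) = (√(M*M)/6 + 1)² = (√(M²)/6 + 1)² = (1 + √(M²)/6)²)
-3*I(-1) + n(1) = -3*(-1) + (6 + √(1²))²/36 = 3 + (6 + √1)²/36 = 3 + (6 + 1)²/36 = 3 + (1/36)*7² = 3 + (1/36)*49 = 3 + 49/36 = 157/36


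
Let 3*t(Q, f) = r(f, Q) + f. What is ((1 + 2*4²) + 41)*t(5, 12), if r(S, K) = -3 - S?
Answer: -74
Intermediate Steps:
t(Q, f) = -1 (t(Q, f) = ((-3 - f) + f)/3 = (⅓)*(-3) = -1)
((1 + 2*4²) + 41)*t(5, 12) = ((1 + 2*4²) + 41)*(-1) = ((1 + 2*16) + 41)*(-1) = ((1 + 32) + 41)*(-1) = (33 + 41)*(-1) = 74*(-1) = -74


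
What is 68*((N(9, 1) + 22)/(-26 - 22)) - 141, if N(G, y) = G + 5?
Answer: -192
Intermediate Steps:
N(G, y) = 5 + G
68*((N(9, 1) + 22)/(-26 - 22)) - 141 = 68*(((5 + 9) + 22)/(-26 - 22)) - 141 = 68*((14 + 22)/(-48)) - 141 = 68*(36*(-1/48)) - 141 = 68*(-¾) - 141 = -51 - 141 = -192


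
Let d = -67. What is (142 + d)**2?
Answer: 5625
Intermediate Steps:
(142 + d)**2 = (142 - 67)**2 = 75**2 = 5625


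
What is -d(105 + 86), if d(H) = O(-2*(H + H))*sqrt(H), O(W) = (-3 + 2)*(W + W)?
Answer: -1528*sqrt(191) ≈ -21117.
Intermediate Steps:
O(W) = -2*W
d(H) = 8*H**(3/2) (d(H) = (-(-4)*(H + H))*sqrt(H) = (-(-4)*2*H)*sqrt(H) = (-(-8)*H)*sqrt(H) = (8*H)*sqrt(H) = 8*H**(3/2))
-d(105 + 86) = -8*(105 + 86)**(3/2) = -8*191**(3/2) = -8*191*sqrt(191) = -1528*sqrt(191)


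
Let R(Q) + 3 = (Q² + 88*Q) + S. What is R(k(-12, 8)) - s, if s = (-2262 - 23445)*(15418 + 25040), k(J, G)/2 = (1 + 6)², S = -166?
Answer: 1040071865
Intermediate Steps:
k(J, G) = 98 (k(J, G) = 2*(1 + 6)² = 2*7² = 2*49 = 98)
R(Q) = -169 + Q² + 88*Q (R(Q) = -3 + ((Q² + 88*Q) - 166) = -3 + (-166 + Q² + 88*Q) = -169 + Q² + 88*Q)
s = -1040053806 (s = -25707*40458 = -1040053806)
R(k(-12, 8)) - s = (-169 + 98² + 88*98) - 1*(-1040053806) = (-169 + 9604 + 8624) + 1040053806 = 18059 + 1040053806 = 1040071865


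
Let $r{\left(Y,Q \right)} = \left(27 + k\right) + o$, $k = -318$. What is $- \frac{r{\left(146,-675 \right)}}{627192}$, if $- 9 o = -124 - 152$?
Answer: $\frac{781}{1881576} \approx 0.00041508$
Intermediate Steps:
$o = \frac{92}{3}$ ($o = - \frac{-124 - 152}{9} = \left(- \frac{1}{9}\right) \left(-276\right) = \frac{92}{3} \approx 30.667$)
$r{\left(Y,Q \right)} = - \frac{781}{3}$ ($r{\left(Y,Q \right)} = \left(27 - 318\right) + \frac{92}{3} = -291 + \frac{92}{3} = - \frac{781}{3}$)
$- \frac{r{\left(146,-675 \right)}}{627192} = - \frac{-781}{3 \cdot 627192} = \left(-1\right) \left(- \frac{781}{1881576}\right) = \frac{781}{1881576}$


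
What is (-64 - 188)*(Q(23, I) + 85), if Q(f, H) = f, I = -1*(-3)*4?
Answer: -27216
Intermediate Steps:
I = 12 (I = 3*4 = 12)
(-64 - 188)*(Q(23, I) + 85) = (-64 - 188)*(23 + 85) = -252*108 = -27216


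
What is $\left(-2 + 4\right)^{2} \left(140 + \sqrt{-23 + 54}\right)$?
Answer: $560 + 4 \sqrt{31} \approx 582.27$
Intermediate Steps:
$\left(-2 + 4\right)^{2} \left(140 + \sqrt{-23 + 54}\right) = 2^{2} \left(140 + \sqrt{31}\right) = 4 \left(140 + \sqrt{31}\right) = 560 + 4 \sqrt{31}$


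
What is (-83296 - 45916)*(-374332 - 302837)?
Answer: 87498360828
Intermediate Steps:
(-83296 - 45916)*(-374332 - 302837) = -129212*(-677169) = 87498360828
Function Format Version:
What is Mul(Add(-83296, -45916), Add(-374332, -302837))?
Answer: 87498360828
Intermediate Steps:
Mul(Add(-83296, -45916), Add(-374332, -302837)) = Mul(-129212, -677169) = 87498360828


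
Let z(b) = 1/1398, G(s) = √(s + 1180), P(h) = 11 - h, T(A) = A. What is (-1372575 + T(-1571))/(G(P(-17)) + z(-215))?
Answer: 1921056108/2360920031 - 5371272877968*√302/2360920031 ≈ -39536.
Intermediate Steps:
G(s) = √(1180 + s)
z(b) = 1/1398
(-1372575 + T(-1571))/(G(P(-17)) + z(-215)) = (-1372575 - 1571)/(√(1180 + (11 - 1*(-17))) + 1/1398) = -1374146/(√(1180 + (11 + 17)) + 1/1398) = -1374146/(√(1180 + 28) + 1/1398) = -1374146/(√1208 + 1/1398) = -1374146/(2*√302 + 1/1398) = -1374146/(1/1398 + 2*√302)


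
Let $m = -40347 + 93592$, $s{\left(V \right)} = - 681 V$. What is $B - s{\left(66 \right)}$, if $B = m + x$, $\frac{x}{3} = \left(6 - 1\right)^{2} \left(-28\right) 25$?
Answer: $45691$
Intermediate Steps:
$m = 53245$
$x = -52500$ ($x = 3 \left(6 - 1\right)^{2} \left(-28\right) 25 = 3 \cdot 5^{2} \left(-28\right) 25 = 3 \cdot 25 \left(-28\right) 25 = 3 \left(\left(-700\right) 25\right) = 3 \left(-17500\right) = -52500$)
$B = 745$ ($B = 53245 - 52500 = 745$)
$B - s{\left(66 \right)} = 745 - \left(-681\right) 66 = 745 - -44946 = 745 + 44946 = 45691$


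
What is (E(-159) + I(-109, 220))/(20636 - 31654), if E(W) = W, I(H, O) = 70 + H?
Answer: 99/5509 ≈ 0.017971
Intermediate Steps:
(E(-159) + I(-109, 220))/(20636 - 31654) = (-159 + (70 - 109))/(20636 - 31654) = (-159 - 39)/(-11018) = -198*(-1/11018) = 99/5509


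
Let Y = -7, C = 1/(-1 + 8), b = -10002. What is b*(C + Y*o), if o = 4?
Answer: 1950390/7 ≈ 2.7863e+5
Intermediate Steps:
C = ⅐ (C = 1/7 = ⅐ ≈ 0.14286)
b*(C + Y*o) = -10002*(⅐ - 7*4) = -10002*(⅐ - 28) = -10002*(-195/7) = 1950390/7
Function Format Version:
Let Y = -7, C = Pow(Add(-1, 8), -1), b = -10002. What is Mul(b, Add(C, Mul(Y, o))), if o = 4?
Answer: Rational(1950390, 7) ≈ 2.7863e+5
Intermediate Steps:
C = Rational(1, 7) (C = Pow(7, -1) = Rational(1, 7) ≈ 0.14286)
Mul(b, Add(C, Mul(Y, o))) = Mul(-10002, Add(Rational(1, 7), Mul(-7, 4))) = Mul(-10002, Add(Rational(1, 7), -28)) = Mul(-10002, Rational(-195, 7)) = Rational(1950390, 7)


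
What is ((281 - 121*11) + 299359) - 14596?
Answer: 283713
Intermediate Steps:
((281 - 121*11) + 299359) - 14596 = ((281 - 1331) + 299359) - 14596 = (-1050 + 299359) - 14596 = 298309 - 14596 = 283713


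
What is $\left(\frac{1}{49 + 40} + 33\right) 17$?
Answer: $\frac{49946}{89} \approx 561.19$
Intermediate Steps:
$\left(\frac{1}{49 + 40} + 33\right) 17 = \left(\frac{1}{89} + 33\right) 17 = \frac{2938}{89} \cdot 17 = \frac{49946}{89}$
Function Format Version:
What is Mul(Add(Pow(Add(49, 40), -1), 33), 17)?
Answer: Rational(49946, 89) ≈ 561.19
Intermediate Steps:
Mul(Add(Pow(Add(49, 40), -1), 33), 17) = Mul(Add(Pow(89, -1), 33), 17) = Mul(Add(Rational(1, 89), 33), 17) = Mul(Rational(2938, 89), 17) = Rational(49946, 89)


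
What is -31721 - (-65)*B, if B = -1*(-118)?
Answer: -24051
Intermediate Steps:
B = 118
-31721 - (-65)*B = -31721 - (-65)*118 = -31721 - 1*(-7670) = -31721 + 7670 = -24051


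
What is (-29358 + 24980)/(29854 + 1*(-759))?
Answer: -398/2645 ≈ -0.15047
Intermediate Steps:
(-29358 + 24980)/(29854 + 1*(-759)) = -4378/(29854 - 759) = -4378/29095 = -4378*1/29095 = -398/2645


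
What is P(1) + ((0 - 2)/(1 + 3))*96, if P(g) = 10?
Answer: -38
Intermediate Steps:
P(1) + ((0 - 2)/(1 + 3))*96 = 10 + ((0 - 2)/(1 + 3))*96 = 10 + (-2/4)*96 = 10 + ((1/4)*(-2))*96 = 10 - 1/2*96 = 10 - 48 = -38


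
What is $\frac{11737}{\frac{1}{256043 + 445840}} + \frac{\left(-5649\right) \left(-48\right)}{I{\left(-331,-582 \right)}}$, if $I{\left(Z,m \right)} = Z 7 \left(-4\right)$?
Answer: $\frac{2726778264885}{331} \approx 8.238 \cdot 10^{9}$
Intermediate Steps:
$I{\left(Z,m \right)} = - 28 Z$ ($I{\left(Z,m \right)} = 7 Z \left(-4\right) = - 28 Z$)
$\frac{11737}{\frac{1}{256043 + 445840}} + \frac{\left(-5649\right) \left(-48\right)}{I{\left(-331,-582 \right)}} = \frac{11737}{\frac{1}{256043 + 445840}} + \frac{\left(-5649\right) \left(-48\right)}{\left(-28\right) \left(-331\right)} = \frac{11737}{\frac{1}{701883}} + \frac{271152}{9268} = 11737 \frac{1}{\frac{1}{701883}} + 271152 \cdot \frac{1}{9268} = 11737 \cdot 701883 + \frac{9684}{331} = 8238000771 + \frac{9684}{331} = \frac{2726778264885}{331}$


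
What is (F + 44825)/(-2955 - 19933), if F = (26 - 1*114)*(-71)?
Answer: -51073/22888 ≈ -2.2314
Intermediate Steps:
F = 6248 (F = (26 - 114)*(-71) = -88*(-71) = 6248)
(F + 44825)/(-2955 - 19933) = (6248 + 44825)/(-2955 - 19933) = 51073/(-22888) = 51073*(-1/22888) = -51073/22888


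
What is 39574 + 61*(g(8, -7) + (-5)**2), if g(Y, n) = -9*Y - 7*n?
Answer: 39696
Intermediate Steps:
39574 + 61*(g(8, -7) + (-5)**2) = 39574 + 61*((-9*8 - 7*(-7)) + (-5)**2) = 39574 + 61*((-72 + 49) + 25) = 39574 + 61*(-23 + 25) = 39574 + 61*2 = 39574 + 122 = 39696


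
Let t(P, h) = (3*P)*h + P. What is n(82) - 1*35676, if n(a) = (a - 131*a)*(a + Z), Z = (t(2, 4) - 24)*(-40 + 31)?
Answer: -717916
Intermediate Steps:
t(P, h) = P + 3*P*h (t(P, h) = 3*P*h + P = P + 3*P*h)
Z = -18 (Z = (2*(1 + 3*4) - 24)*(-40 + 31) = (2*(1 + 12) - 24)*(-9) = (2*13 - 24)*(-9) = (26 - 24)*(-9) = 2*(-9) = -18)
n(a) = -130*a*(-18 + a) (n(a) = (a - 131*a)*(a - 18) = (-130*a)*(-18 + a) = -130*a*(-18 + a))
n(82) - 1*35676 = 130*82*(18 - 1*82) - 1*35676 = 130*82*(18 - 82) - 35676 = 130*82*(-64) - 35676 = -682240 - 35676 = -717916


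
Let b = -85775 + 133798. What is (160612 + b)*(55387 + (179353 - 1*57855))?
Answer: 36904401975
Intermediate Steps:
b = 48023
(160612 + b)*(55387 + (179353 - 1*57855)) = (160612 + 48023)*(55387 + (179353 - 1*57855)) = 208635*(55387 + (179353 - 57855)) = 208635*(55387 + 121498) = 208635*176885 = 36904401975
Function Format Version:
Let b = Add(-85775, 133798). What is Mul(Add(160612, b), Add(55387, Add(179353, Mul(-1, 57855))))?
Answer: 36904401975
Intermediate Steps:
b = 48023
Mul(Add(160612, b), Add(55387, Add(179353, Mul(-1, 57855)))) = Mul(Add(160612, 48023), Add(55387, Add(179353, Mul(-1, 57855)))) = Mul(208635, Add(55387, Add(179353, -57855))) = Mul(208635, Add(55387, 121498)) = Mul(208635, 176885) = 36904401975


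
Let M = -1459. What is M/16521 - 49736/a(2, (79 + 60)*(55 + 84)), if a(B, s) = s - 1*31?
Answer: -141638761/53115015 ≈ -2.6666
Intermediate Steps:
a(B, s) = -31 + s (a(B, s) = s - 31 = -31 + s)
M/16521 - 49736/a(2, (79 + 60)*(55 + 84)) = -1459/16521 - 49736/(-31 + (79 + 60)*(55 + 84)) = -1459*1/16521 - 49736/(-31 + 139*139) = -1459/16521 - 49736/(-31 + 19321) = -1459/16521 - 49736/19290 = -1459/16521 - 49736*1/19290 = -1459/16521 - 24868/9645 = -141638761/53115015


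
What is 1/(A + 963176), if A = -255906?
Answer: 1/707270 ≈ 1.4139e-6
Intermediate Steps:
1/(A + 963176) = 1/(-255906 + 963176) = 1/707270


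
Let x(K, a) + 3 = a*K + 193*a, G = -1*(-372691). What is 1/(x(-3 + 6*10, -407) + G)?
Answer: 1/270938 ≈ 3.6909e-6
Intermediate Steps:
G = 372691
x(K, a) = -3 + 193*a + K*a (x(K, a) = -3 + (a*K + 193*a) = -3 + (K*a + 193*a) = -3 + (193*a + K*a) = -3 + 193*a + K*a)
1/(x(-3 + 6*10, -407) + G) = 1/((-3 + 193*(-407) + (-3 + 6*10)*(-407)) + 372691) = 1/((-3 - 78551 + (-3 + 60)*(-407)) + 372691) = 1/((-3 - 78551 + 57*(-407)) + 372691) = 1/((-3 - 78551 - 23199) + 372691) = 1/(-101753 + 372691) = 1/270938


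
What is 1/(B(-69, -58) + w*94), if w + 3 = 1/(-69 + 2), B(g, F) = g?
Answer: -67/23611 ≈ -0.0028377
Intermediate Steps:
w = -202/67 (w = -3 + 1/(-69 + 2) = -3 + 1/(-67) = -3 - 1/67 = -202/67 ≈ -3.0149)
1/(B(-69, -58) + w*94) = 1/(-69 - 202/67*94) = 1/(-69 - 18988/67) = 1/(-23611/67) = -67/23611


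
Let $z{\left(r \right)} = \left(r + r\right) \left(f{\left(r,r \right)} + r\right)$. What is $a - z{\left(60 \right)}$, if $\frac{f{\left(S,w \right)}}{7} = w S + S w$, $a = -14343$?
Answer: $-6069543$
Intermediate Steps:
$f{\left(S,w \right)} = 14 S w$ ($f{\left(S,w \right)} = 7 \left(w S + S w\right) = 7 \left(S w + S w\right) = 7 \cdot 2 S w = 14 S w$)
$z{\left(r \right)} = 2 r \left(r + 14 r^{2}\right)$ ($z{\left(r \right)} = \left(r + r\right) \left(14 r r + r\right) = 2 r \left(14 r^{2} + r\right) = 2 r \left(r + 14 r^{2}\right)$)
$a - z{\left(60 \right)} = -14343 - 60^{2} \left(2 + 28 \cdot 60\right) = -14343 - 3600 \left(2 + 1680\right) = -14343 - 3600 \cdot 1682 = -14343 - 6055200 = -6069543$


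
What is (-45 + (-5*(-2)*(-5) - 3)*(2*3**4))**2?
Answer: 74494161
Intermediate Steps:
(-45 + (-5*(-2)*(-5) - 3)*(2*3**4))**2 = (-45 + (10*(-5) - 3)*(2*81))**2 = (-45 + (-50 - 3)*162)**2 = (-45 - 53*162)**2 = (-45 - 8586)**2 = (-8631)**2 = 74494161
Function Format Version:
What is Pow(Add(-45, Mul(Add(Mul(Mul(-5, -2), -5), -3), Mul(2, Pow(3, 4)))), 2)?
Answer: 74494161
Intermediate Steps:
Pow(Add(-45, Mul(Add(Mul(Mul(-5, -2), -5), -3), Mul(2, Pow(3, 4)))), 2) = Pow(Add(-45, Mul(Add(Mul(10, -5), -3), Mul(2, 81))), 2) = Pow(Add(-45, Mul(Add(-50, -3), 162)), 2) = Pow(Add(-45, Mul(-53, 162)), 2) = Pow(Add(-45, -8586), 2) = Pow(-8631, 2) = 74494161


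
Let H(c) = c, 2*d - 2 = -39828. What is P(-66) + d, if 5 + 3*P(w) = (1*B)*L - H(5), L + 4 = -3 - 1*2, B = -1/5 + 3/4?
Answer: -1195079/60 ≈ -19918.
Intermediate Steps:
d = -19913 (d = 1 + (½)*(-39828) = 1 - 19914 = -19913)
B = 11/20 (B = -1*⅕ + 3*(¼) = -⅕ + ¾ = 11/20 ≈ 0.55000)
L = -9 (L = -4 + (-3 - 1*2) = -4 + (-3 - 2) = -4 - 5 = -9)
P(w) = -299/60 (P(w) = -5/3 + ((1*(11/20))*(-9) - 1*5)/3 = -5/3 + ((11/20)*(-9) - 5)/3 = -5/3 + (-99/20 - 5)/3 = -5/3 + (⅓)*(-199/20) = -5/3 - 199/60 = -299/60)
P(-66) + d = -299/60 - 19913 = -1195079/60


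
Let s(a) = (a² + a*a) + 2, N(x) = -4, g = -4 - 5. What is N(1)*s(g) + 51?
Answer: -605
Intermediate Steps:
g = -9
s(a) = 2 + 2*a² (s(a) = (a² + a²) + 2 = 2*a² + 2 = 2 + 2*a²)
N(1)*s(g) + 51 = -4*(2 + 2*(-9)²) + 51 = -4*(2 + 2*81) + 51 = -4*(2 + 162) + 51 = -4*164 + 51 = -656 + 51 = -605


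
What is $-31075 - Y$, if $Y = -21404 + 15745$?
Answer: $-25416$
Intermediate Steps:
$Y = -5659$
$-31075 - Y = -31075 - -5659 = -31075 + 5659 = -25416$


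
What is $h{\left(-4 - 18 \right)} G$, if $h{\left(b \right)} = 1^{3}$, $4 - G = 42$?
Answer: $-38$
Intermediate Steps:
$G = -38$ ($G = 4 - 42 = -38$)
$h{\left(b \right)} = 1$
$h{\left(-4 - 18 \right)} G = 1 \left(-38\right) = -38$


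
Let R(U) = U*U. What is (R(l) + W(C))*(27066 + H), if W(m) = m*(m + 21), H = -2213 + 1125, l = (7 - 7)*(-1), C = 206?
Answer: 1214783236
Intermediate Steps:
l = 0 (l = 0*(-1) = 0)
H = -1088
R(U) = U²
W(m) = m*(21 + m)
(R(l) + W(C))*(27066 + H) = (0² + 206*(21 + 206))*(27066 - 1088) = (0 + 206*227)*25978 = (0 + 46762)*25978 = 46762*25978 = 1214783236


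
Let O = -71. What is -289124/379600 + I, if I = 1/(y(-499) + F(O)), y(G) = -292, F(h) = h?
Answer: -26332903/34448700 ≈ -0.76441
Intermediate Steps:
I = -1/363 (I = 1/(-292 - 71) = 1/(-363) = -1/363 ≈ -0.0027548)
-289124/379600 + I = -289124/379600 - 1/363 = -289124*1/379600 - 1/363 = -72281/94900 - 1/363 = -26332903/34448700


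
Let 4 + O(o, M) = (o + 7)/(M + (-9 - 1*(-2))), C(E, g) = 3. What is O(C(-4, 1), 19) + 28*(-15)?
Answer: -2539/6 ≈ -423.17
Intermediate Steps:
O(o, M) = -4 + (7 + o)/(-7 + M) (O(o, M) = -4 + (o + 7)/(M + (-9 - 1*(-2))) = -4 + (7 + o)/(M + (-9 + 2)) = -4 + (7 + o)/(M - 7) = -4 + (7 + o)/(-7 + M))
O(C(-4, 1), 19) + 28*(-15) = (35 + 3 - 4*19)/(-7 + 19) + 28*(-15) = (35 + 3 - 76)/12 - 420 = (1/12)*(-38) - 420 = -19/6 - 420 = -2539/6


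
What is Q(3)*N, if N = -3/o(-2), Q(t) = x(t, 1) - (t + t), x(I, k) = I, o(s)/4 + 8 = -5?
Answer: -9/52 ≈ -0.17308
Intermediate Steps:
o(s) = -52 (o(s) = -32 + 4*(-5) = -32 - 20 = -52)
Q(t) = -t (Q(t) = t - (t + t) = t - 2*t = -t)
N = 3/52 (N = -3/(-52) = -3*(-1/52) = 3/52 ≈ 0.057692)
Q(3)*N = -1*3*(3/52) = -3*3/52 = -9/52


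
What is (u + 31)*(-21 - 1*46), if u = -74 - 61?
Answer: 6968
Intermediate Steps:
u = -135
(u + 31)*(-21 - 1*46) = (-135 + 31)*(-21 - 1*46) = -104*(-21 - 46) = -104*(-67) = 6968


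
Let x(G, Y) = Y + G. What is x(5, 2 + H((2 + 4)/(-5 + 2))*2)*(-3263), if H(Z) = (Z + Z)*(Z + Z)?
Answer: -127257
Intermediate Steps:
H(Z) = 4*Z² (H(Z) = (2*Z)*(2*Z) = 4*Z²)
x(G, Y) = G + Y
x(5, 2 + H((2 + 4)/(-5 + 2))*2)*(-3263) = (5 + (2 + (4*((2 + 4)/(-5 + 2))²)*2))*(-3263) = (5 + (2 + (4*(6/(-3))²)*2))*(-3263) = (5 + (2 + (4*(6*(-⅓))²)*2))*(-3263) = (5 + (2 + (4*(-2)²)*2))*(-3263) = (5 + (2 + (4*4)*2))*(-3263) = (5 + (2 + 16*2))*(-3263) = (5 + (2 + 32))*(-3263) = (5 + 34)*(-3263) = 39*(-3263) = -127257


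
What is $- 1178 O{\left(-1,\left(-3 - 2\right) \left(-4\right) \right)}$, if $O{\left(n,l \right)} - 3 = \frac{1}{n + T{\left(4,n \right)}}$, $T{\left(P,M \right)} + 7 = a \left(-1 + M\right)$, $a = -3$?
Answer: $-2945$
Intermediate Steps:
$T{\left(P,M \right)} = -4 - 3 M$ ($T{\left(P,M \right)} = -7 - 3 \left(-1 + M\right) = -7 - \left(-3 + 3 M\right) = -4 - 3 M$)
$O{\left(n,l \right)} = 3 + \frac{1}{-4 - 2 n}$ ($O{\left(n,l \right)} = 3 + \frac{1}{n - \left(4 + 3 n\right)} = 3 + \frac{1}{-4 - 2 n}$)
$- 1178 O{\left(-1,\left(-3 - 2\right) \left(-4\right) \right)} = - 1178 \frac{11 + 6 \left(-1\right)}{2 \left(2 - 1\right)} = - 1178 \frac{11 - 6}{2 \cdot 1} = - 1178 \cdot \frac{1}{2} \cdot 1 \cdot 5 = \left(-1178\right) \frac{5}{2} = -2945$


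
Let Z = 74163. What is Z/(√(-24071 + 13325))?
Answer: -24721*I*√1194/1194 ≈ -715.42*I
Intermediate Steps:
Z/(√(-24071 + 13325)) = 74163/(√(-24071 + 13325)) = 74163/(√(-10746)) = 74163/((3*I*√1194)) = 74163*(-I*√1194/3582) = -24721*I*√1194/1194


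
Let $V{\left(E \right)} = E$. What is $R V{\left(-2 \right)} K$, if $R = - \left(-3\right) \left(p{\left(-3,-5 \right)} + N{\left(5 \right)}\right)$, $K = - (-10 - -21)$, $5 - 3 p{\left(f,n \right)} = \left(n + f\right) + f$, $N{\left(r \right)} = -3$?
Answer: $154$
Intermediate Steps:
$p{\left(f,n \right)} = \frac{5}{3} - \frac{2 f}{3} - \frac{n}{3}$ ($p{\left(f,n \right)} = \frac{5}{3} - \frac{\left(n + f\right) + f}{3} = \frac{5}{3} - \frac{\left(f + n\right) + f}{3} = \frac{5}{3} - \frac{n + 2 f}{3} = \frac{5}{3} - \left(\frac{n}{3} + \frac{2 f}{3}\right) = \frac{5}{3} - \frac{2 f}{3} - \frac{n}{3}$)
$K = -11$ ($K = - (-10 + 21) = \left(-1\right) 11 = -11$)
$R = 7$ ($R = - \left(-3\right) \left(\left(\frac{5}{3} - -2 - - \frac{5}{3}\right) - 3\right) = - \left(-3\right) \left(\left(\frac{5}{3} + 2 + \frac{5}{3}\right) - 3\right) = - \left(-3\right) \left(\frac{16}{3} - 3\right) = - \frac{\left(-3\right) 7}{3} = \left(-1\right) \left(-7\right) = 7$)
$R V{\left(-2 \right)} K = 7 \left(-2\right) \left(-11\right) = \left(-14\right) \left(-11\right) = 154$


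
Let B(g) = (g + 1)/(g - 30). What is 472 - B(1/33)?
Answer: 466842/989 ≈ 472.03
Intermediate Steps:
B(g) = (1 + g)/(-30 + g)
472 - B(1/33) = 472 - (1 + 1/33)/(-30 + 1/33) = 472 - 34/((-989/33)*33) = 472 - (-33)*34/(989*33) = 472 - 1*(-34/989) = 472 + 34/989 = 466842/989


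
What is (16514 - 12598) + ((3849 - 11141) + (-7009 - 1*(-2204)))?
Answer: -8181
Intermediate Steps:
(16514 - 12598) + ((3849 - 11141) + (-7009 - 1*(-2204))) = 3916 + (-7292 + (-7009 + 2204)) = 3916 + (-7292 - 4805) = 3916 - 12097 = -8181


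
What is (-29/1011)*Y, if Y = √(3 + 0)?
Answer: -29*√3/1011 ≈ -0.049683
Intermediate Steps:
Y = √3 ≈ 1.7320
(-29/1011)*Y = (-29/1011)*√3 = (-29*1/1011)*√3 = -29*√3/1011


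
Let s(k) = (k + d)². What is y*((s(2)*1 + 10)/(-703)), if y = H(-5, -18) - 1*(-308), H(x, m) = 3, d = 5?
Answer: -18349/703 ≈ -26.101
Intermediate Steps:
s(k) = (5 + k)² (s(k) = (k + 5)² = (5 + k)²)
y = 311 (y = 3 - 1*(-308) = 3 + 308 = 311)
y*((s(2)*1 + 10)/(-703)) = 311*(((5 + 2)²*1 + 10)/(-703)) = 311*((7²*1 + 10)*(-1/703)) = 311*((49*1 + 10)*(-1/703)) = 311*((49 + 10)*(-1/703)) = 311*(59*(-1/703)) = 311*(-59/703) = -18349/703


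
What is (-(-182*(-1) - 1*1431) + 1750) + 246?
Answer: 3245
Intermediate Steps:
(-(-182*(-1) - 1*1431) + 1750) + 246 = (-(182 - 1431) + 1750) + 246 = (-1*(-1249) + 1750) + 246 = (1249 + 1750) + 246 = 2999 + 246 = 3245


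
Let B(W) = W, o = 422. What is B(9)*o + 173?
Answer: 3971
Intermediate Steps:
B(9)*o + 173 = 9*422 + 173 = 3798 + 173 = 3971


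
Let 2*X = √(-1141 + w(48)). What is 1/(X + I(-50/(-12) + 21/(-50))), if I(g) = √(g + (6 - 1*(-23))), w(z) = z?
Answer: 30/(4*√1842 + 15*I*√1093) ≈ 0.018701 - 0.054021*I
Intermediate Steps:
I(g) = √(29 + g) (I(g) = √(g + (6 + 23)) = √(g + 29) = √(29 + g))
X = I*√1093/2 (X = √(-1141 + 48)/2 = √(-1093)/2 = (I*√1093)/2 = I*√1093/2 ≈ 16.53*I)
1/(X + I(-50/(-12) + 21/(-50))) = 1/(I*√1093/2 + √(29 + (-50/(-12) + 21/(-50)))) = 1/(I*√1093/2 + √(29 + (-50*(-1/12) + 21*(-1/50)))) = 1/(I*√1093/2 + √(29 + (25/6 - 21/50))) = 1/(I*√1093/2 + √(29 + 281/75)) = 1/(I*√1093/2 + √(2456/75)) = 1/(I*√1093/2 + 2*√1842/15) = 1/(2*√1842/15 + I*√1093/2)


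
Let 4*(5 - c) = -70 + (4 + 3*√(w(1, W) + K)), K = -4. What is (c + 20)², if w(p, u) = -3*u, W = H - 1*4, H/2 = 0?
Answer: 6907/4 - 249*√2/2 ≈ 1550.7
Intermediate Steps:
H = 0 (H = 2*0 = 0)
W = -4 (W = 0 - 1*4 = 0 - 4 = -4)
c = 43/2 - 3*√2/2 (c = 5 - (-70 + (4 + 3*√(-3*(-4) - 4)))/4 = 5 - (-70 + (4 + 3*√(12 - 4)))/4 = 5 - (-70 + (4 + 3*√8))/4 = 5 - (-70 + (4 + 3*(2*√2)))/4 = 5 - (-70 + (4 + 6*√2))/4 = 5 - (-66 + 6*√2)/4 = 5 + (33/2 - 3*√2/2) = 43/2 - 3*√2/2 ≈ 19.379)
(c + 20)² = ((43/2 - 3*√2/2) + 20)² = (83/2 - 3*√2/2)²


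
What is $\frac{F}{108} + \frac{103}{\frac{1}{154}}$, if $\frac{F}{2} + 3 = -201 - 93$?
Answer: $\frac{31713}{2} \approx 15857.0$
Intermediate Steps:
$F = -594$ ($F = -6 + 2 \left(-201 - 93\right) = -6 + 2 \left(-294\right) = -6 - 588 = -594$)
$\frac{F}{108} + \frac{103}{\frac{1}{154}} = - \frac{594}{108} + \frac{103}{\frac{1}{154}} = \left(-594\right) \frac{1}{108} + 103 \frac{1}{\frac{1}{154}} = - \frac{11}{2} + 103 \cdot 154 = - \frac{11}{2} + 15862 = \frac{31713}{2}$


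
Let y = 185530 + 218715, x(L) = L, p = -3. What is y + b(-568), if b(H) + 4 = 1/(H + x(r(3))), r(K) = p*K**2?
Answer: 240523394/595 ≈ 4.0424e+5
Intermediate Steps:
r(K) = -3*K**2
b(H) = -4 + 1/(-27 + H) (b(H) = -4 + 1/(H - 3*3**2) = -4 + 1/(H - 3*9) = -4 + 1/(H - 27) = -4 + 1/(-27 + H))
y = 404245
y + b(-568) = 404245 + (109 - 4*(-568))/(-27 - 568) = 404245 + (109 + 2272)/(-595) = 404245 - 1/595*2381 = 404245 - 2381/595 = 240523394/595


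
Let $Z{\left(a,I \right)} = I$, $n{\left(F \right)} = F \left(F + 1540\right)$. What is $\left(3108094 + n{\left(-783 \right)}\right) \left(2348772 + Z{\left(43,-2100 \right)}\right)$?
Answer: $5902731921936$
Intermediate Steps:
$n{\left(F \right)} = F \left(1540 + F\right)$
$\left(3108094 + n{\left(-783 \right)}\right) \left(2348772 + Z{\left(43,-2100 \right)}\right) = \left(3108094 - 783 \left(1540 - 783\right)\right) \left(2348772 - 2100\right) = \left(3108094 - 592731\right) 2346672 = 2515363 \cdot 2346672 = 5902731921936$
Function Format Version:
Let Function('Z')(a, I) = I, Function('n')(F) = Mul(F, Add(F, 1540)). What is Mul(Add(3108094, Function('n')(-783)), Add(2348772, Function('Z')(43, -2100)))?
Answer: 5902731921936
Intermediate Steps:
Function('n')(F) = Mul(F, Add(1540, F))
Mul(Add(3108094, Function('n')(-783)), Add(2348772, Function('Z')(43, -2100))) = Mul(Add(3108094, Mul(-783, Add(1540, -783))), Add(2348772, -2100)) = Mul(Add(3108094, Mul(-783, 757)), 2346672) = Mul(Add(3108094, -592731), 2346672) = Mul(2515363, 2346672) = 5902731921936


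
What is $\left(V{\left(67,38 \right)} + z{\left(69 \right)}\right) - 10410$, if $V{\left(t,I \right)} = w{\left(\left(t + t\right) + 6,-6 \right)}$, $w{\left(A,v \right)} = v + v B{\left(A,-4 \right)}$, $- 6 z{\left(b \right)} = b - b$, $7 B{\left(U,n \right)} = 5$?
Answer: $- \frac{72942}{7} \approx -10420.0$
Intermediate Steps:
$B{\left(U,n \right)} = \frac{5}{7}$ ($B{\left(U,n \right)} = \frac{1}{7} \cdot 5 = \frac{5}{7}$)
$z{\left(b \right)} = 0$ ($z{\left(b \right)} = - \frac{b - b}{6} = \left(- \frac{1}{6}\right) 0 = 0$)
$w{\left(A,v \right)} = \frac{12 v}{7}$ ($w{\left(A,v \right)} = v + v \frac{5}{7} = v + \frac{5 v}{7} = \frac{12 v}{7}$)
$V{\left(t,I \right)} = - \frac{72}{7}$ ($V{\left(t,I \right)} = \frac{12}{7} \left(-6\right) = - \frac{72}{7}$)
$\left(V{\left(67,38 \right)} + z{\left(69 \right)}\right) - 10410 = \left(- \frac{72}{7} + 0\right) - 10410 = - \frac{72}{7} - 10410 = - \frac{72942}{7}$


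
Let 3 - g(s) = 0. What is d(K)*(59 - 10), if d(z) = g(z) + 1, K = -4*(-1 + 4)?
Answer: 196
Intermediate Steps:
K = -12 (K = -4*3 = -12)
g(s) = 3 (g(s) = 3 - 1*0 = 3 + 0 = 3)
d(z) = 4 (d(z) = 3 + 1 = 4)
d(K)*(59 - 10) = 4*(59 - 10) = 4*49 = 196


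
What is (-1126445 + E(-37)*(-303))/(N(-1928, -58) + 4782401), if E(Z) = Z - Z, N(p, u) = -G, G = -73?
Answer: -1126445/4782474 ≈ -0.23554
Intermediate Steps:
N(p, u) = 73 (N(p, u) = -1*(-73) = 73)
E(Z) = 0
(-1126445 + E(-37)*(-303))/(N(-1928, -58) + 4782401) = (-1126445 + 0*(-303))/(73 + 4782401) = (-1126445 + 0)/4782474 = -1126445*1/4782474 = -1126445/4782474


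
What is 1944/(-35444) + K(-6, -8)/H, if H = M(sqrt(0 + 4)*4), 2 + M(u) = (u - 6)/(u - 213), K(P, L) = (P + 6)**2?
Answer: -486/8861 ≈ -0.054847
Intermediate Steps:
K(P, L) = (6 + P)**2
M(u) = -2 + (-6 + u)/(-213 + u) (M(u) = -2 + (u - 6)/(u - 213) = -2 + (-6 + u)/(-213 + u))
H = -412/205 (H = (420 - sqrt(0 + 4)*4)/(-213 + sqrt(0 + 4)*4) = (420 - sqrt(4)*4)/(-213 + sqrt(4)*4) = (420 - 2*4)/(-213 + 2*4) = (420 - 1*8)/(-213 + 8) = (420 - 8)/(-205) = -1/205*412 = -412/205 ≈ -2.0098)
1944/(-35444) + K(-6, -8)/H = 1944/(-35444) + (6 - 6)**2/(-412/205) = 1944*(-1/35444) + 0**2*(-205/412) = -486/8861 + 0*(-205/412) = -486/8861 + 0 = -486/8861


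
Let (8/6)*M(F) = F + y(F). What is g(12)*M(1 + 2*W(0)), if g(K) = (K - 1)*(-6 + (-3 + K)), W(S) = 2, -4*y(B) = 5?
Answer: 1485/16 ≈ 92.813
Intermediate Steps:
y(B) = -5/4 (y(B) = -1/4*5 = -5/4)
g(K) = (-1 + K)*(-9 + K)
M(F) = -15/16 + 3*F/4 (M(F) = 3*(F - 5/4)/4 = 3*(-5/4 + F)/4 = -15/16 + 3*F/4)
g(12)*M(1 + 2*W(0)) = (9 + 12**2 - 10*12)*(-15/16 + 3*(1 + 2*2)/4) = (9 + 144 - 120)*(-15/16 + 3*(1 + 4)/4) = 33*(-15/16 + (3/4)*5) = 33*(-15/16 + 15/4) = 33*(45/16) = 1485/16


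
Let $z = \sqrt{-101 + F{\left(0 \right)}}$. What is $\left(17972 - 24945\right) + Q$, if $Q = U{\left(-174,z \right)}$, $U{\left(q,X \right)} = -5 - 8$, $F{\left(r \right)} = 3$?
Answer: $-6986$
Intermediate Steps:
$z = 7 i \sqrt{2}$ ($z = \sqrt{-101 + 3} = \sqrt{-98} = 7 i \sqrt{2} \approx 9.8995 i$)
$U{\left(q,X \right)} = -13$ ($U{\left(q,X \right)} = -5 - 8 = -13$)
$Q = -13$
$\left(17972 - 24945\right) + Q = \left(17972 - 24945\right) - 13 = -6973 - 13 = -6986$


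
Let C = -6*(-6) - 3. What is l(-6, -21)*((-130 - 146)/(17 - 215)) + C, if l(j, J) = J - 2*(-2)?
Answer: 307/33 ≈ 9.3030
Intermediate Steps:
l(j, J) = 4 + J (l(j, J) = J + 4 = 4 + J)
C = 33 (C = 36 - 3 = 33)
l(-6, -21)*((-130 - 146)/(17 - 215)) + C = (4 - 21)*((-130 - 146)/(17 - 215)) + 33 = -(-4692)/(-198) + 33 = -(-4692)*(-1)/198 + 33 = -17*46/33 + 33 = -782/33 + 33 = 307/33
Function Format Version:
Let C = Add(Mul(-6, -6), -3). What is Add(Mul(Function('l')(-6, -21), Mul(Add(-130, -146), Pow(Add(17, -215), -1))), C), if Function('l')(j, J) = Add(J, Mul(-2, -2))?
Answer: Rational(307, 33) ≈ 9.3030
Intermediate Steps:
Function('l')(j, J) = Add(4, J) (Function('l')(j, J) = Add(J, 4) = Add(4, J))
C = 33 (C = Add(36, -3) = 33)
Add(Mul(Function('l')(-6, -21), Mul(Add(-130, -146), Pow(Add(17, -215), -1))), C) = Add(Mul(Add(4, -21), Mul(Add(-130, -146), Pow(Add(17, -215), -1))), 33) = Add(Mul(-17, Mul(-276, Pow(-198, -1))), 33) = Add(Mul(-17, Mul(-276, Rational(-1, 198))), 33) = Add(Mul(-17, Rational(46, 33)), 33) = Add(Rational(-782, 33), 33) = Rational(307, 33)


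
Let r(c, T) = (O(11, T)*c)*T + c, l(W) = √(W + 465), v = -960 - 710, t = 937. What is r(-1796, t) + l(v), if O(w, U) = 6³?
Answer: -363497828 + I*√1205 ≈ -3.635e+8 + 34.713*I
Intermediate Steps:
O(w, U) = 216
v = -1670
l(W) = √(465 + W)
r(c, T) = c + 216*T*c (r(c, T) = (216*c)*T + c = 216*T*c + c = c + 216*T*c)
r(-1796, t) + l(v) = -1796*(1 + 216*937) + √(465 - 1670) = -1796*(1 + 202392) + √(-1205) = -1796*202393 + I*√1205 = -363497828 + I*√1205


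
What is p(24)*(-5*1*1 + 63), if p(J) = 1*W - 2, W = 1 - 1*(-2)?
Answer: 58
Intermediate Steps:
W = 3 (W = 1 + 2 = 3)
p(J) = 1 (p(J) = 1*3 - 2 = 3 - 2 = 1)
p(24)*(-5*1*1 + 63) = 1*(-5*1*1 + 63) = 1*(-5*1 + 63) = 1*(-5 + 63) = 1*58 = 58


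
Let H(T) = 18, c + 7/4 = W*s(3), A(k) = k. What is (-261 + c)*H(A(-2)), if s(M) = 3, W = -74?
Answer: -17451/2 ≈ -8725.5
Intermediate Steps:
c = -895/4 (c = -7/4 - 74*3 = -7/4 - 222 = -895/4 ≈ -223.75)
(-261 + c)*H(A(-2)) = (-261 - 895/4)*18 = -1939/4*18 = -17451/2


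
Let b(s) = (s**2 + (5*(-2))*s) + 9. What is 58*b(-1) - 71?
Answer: 1089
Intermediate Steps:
b(s) = 9 + s**2 - 10*s (b(s) = (s**2 - 10*s) + 9 = 9 + s**2 - 10*s)
58*b(-1) - 71 = 58*(9 + (-1)**2 - 10*(-1)) - 71 = 58*(9 + 1 + 10) - 71 = 58*20 - 71 = 1160 - 71 = 1089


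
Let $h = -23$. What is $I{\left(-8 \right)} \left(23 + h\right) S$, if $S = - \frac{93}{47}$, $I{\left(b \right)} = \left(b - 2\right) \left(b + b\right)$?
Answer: $0$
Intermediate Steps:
$I{\left(b \right)} = 2 b \left(-2 + b\right)$ ($I{\left(b \right)} = \left(-2 + b\right) 2 b = 2 b \left(-2 + b\right)$)
$S = - \frac{93}{47}$ ($S = \left(-93\right) \frac{1}{47} = - \frac{93}{47} \approx -1.9787$)
$I{\left(-8 \right)} \left(23 + h\right) S = 2 \left(-8\right) \left(-2 - 8\right) \left(23 - 23\right) \left(- \frac{93}{47}\right) = 2 \left(-8\right) \left(-10\right) 0 \left(- \frac{93}{47}\right) = 160 \cdot 0 \left(- \frac{93}{47}\right) = 0 \left(- \frac{93}{47}\right) = 0$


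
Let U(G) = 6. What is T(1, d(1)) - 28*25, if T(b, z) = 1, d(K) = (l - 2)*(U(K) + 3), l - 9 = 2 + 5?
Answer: -699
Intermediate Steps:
l = 16 (l = 9 + (2 + 5) = 9 + 7 = 16)
d(K) = 126 (d(K) = (16 - 2)*(6 + 3) = 14*9 = 126)
T(1, d(1)) - 28*25 = 1 - 28*25 = 1 - 700 = -699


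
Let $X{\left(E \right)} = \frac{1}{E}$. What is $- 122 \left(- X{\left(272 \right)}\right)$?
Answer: $\frac{61}{136} \approx 0.44853$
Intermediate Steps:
$- 122 \left(- X{\left(272 \right)}\right) = - 122 \left(- \frac{1}{272}\right) = - 122 \left(\left(-1\right) \frac{1}{272}\right) = \left(-122\right) \left(- \frac{1}{272}\right) = \frac{61}{136}$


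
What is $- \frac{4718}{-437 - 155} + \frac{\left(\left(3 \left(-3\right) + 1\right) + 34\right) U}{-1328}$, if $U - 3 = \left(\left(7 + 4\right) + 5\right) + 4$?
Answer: $\frac{92367}{12284} \approx 7.5193$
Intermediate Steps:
$U = 23$ ($U = 3 + \left(\left(\left(7 + 4\right) + 5\right) + 4\right) = 3 + \left(\left(11 + 5\right) + 4\right) = 3 + \left(16 + 4\right) = 3 + 20 = 23$)
$- \frac{4718}{-437 - 155} + \frac{\left(\left(3 \left(-3\right) + 1\right) + 34\right) U}{-1328} = - \frac{4718}{-437 - 155} + \frac{\left(\left(3 \left(-3\right) + 1\right) + 34\right) 23}{-1328} = - \frac{4718}{-437 - 155} + \left(\left(-9 + 1\right) + 34\right) 23 \left(- \frac{1}{1328}\right) = - \frac{4718}{-592} + \left(-8 + 34\right) 23 \left(- \frac{1}{1328}\right) = \left(-4718\right) \left(- \frac{1}{592}\right) + 26 \cdot 23 \left(- \frac{1}{1328}\right) = \frac{2359}{296} + 598 \left(- \frac{1}{1328}\right) = \frac{2359}{296} - \frac{299}{664} = \frac{92367}{12284}$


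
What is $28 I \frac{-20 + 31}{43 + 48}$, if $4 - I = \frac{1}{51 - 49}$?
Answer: $\frac{154}{13} \approx 11.846$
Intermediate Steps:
$I = \frac{7}{2}$ ($I = 4 - \frac{1}{51 - 49} = 4 - \frac{1}{2} = \frac{7}{2} \approx 3.5$)
$28 I \frac{-20 + 31}{43 + 48} = 28 \cdot \frac{7}{2} \frac{-20 + 31}{43 + 48} = 98 \cdot \frac{11}{91} = \frac{154}{13}$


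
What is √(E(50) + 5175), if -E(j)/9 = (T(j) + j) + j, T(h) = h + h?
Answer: 15*√15 ≈ 58.095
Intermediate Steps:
T(h) = 2*h
E(j) = -36*j (E(j) = -9*((2*j + j) + j) = -9*(3*j + j) = -36*j)
√(E(50) + 5175) = √(-36*50 + 5175) = √(-1800 + 5175) = √3375 = 15*√15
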